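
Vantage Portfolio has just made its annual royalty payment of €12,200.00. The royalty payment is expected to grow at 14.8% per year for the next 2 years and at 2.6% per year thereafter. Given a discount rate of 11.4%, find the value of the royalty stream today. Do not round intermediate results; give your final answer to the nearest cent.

€176584.40

D_1 = 14005.60000
D_2 = 16078.42880
Terminal value at year 2: TV = D_2×(1+g_2)/(r−g_2) = 16496.46795/0.088 = 187459.86305
P_0 = D_1/(1+r)^1 + D_2/(1+r)^2 + TV/(1+r)^2
    = 12572.35189 + 12956.06819 + 151055.97686 = 176584.39693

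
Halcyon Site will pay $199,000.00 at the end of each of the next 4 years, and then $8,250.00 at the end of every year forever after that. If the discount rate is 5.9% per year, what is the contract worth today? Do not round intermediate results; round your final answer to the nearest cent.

$802315.74

PV of 4-year annuity: $199,000.00 × [1 − (1+0.059)^−4] / 0.059 = 691137.93199
Perpetuity value at year 4: $8,250.00 / 0.059 = 139830.50847
PV of perpetuity: 139830.50847 / (1+0.059)^4 = 111177.80526
Total PV = 691137.93199 + 111177.80526 = 802315.73725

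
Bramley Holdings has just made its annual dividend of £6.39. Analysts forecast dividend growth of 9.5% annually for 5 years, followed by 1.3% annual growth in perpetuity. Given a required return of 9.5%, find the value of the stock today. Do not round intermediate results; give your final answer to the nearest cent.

£110.89

D_1 = 6.99705
D_2 = 7.66177
D_3 = 8.38964
D_4 = 9.18665
D_5 = 10.05939
Terminal value at year 5: TV = D_5×(1+g_2)/(r−g_2) = 10.19016/0.082 = 124.27021
P_0 = D_1/(1+r)^1 + D_2/(1+r)^2 + D_3/(1+r)^3 + D_4/(1+r)^4 + D_5/(1+r)^5 + TV/(1+r)^5
    = 6.39000 + 6.39000 + 6.39000 + 6.39000 + 6.39000 + 78.93988 = 110.88988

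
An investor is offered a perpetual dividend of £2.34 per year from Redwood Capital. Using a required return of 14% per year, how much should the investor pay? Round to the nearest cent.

£16.71

Level perpetuity: PV = C / r = £2.34 / 0.14 = £16.71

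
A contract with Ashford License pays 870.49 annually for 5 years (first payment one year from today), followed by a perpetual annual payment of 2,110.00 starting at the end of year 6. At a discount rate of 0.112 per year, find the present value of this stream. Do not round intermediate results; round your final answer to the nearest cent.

14281.14

PV of 5-year annuity: 870.49 × [1 − (1+0.112)^−5] / 0.112 = 3201.12051
Perpetuity value at year 5: 2,110.00 / 0.112 = 18839.28571
PV of perpetuity: 18839.28571 / (1+0.112)^5 = 11080.01878
Total PV = 3201.12051 + 11080.01878 = 14281.13929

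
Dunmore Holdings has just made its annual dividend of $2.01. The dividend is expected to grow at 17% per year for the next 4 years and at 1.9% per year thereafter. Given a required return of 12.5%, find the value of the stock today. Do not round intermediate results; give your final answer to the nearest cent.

D_1 = 2.35170
D_2 = 2.75149
D_3 = 3.21924
D_4 = 3.76651
Terminal value at year 4: TV = D_4×(1+g_2)/(r−g_2) = 3.83808/0.106 = 36.20827
P_0 = D_1/(1+r)^1 + D_2/(1+r)^2 + D_3/(1+r)^3 + D_4/(1+r)^4 + TV/(1+r)^4
    = 2.09040 + 2.17402 + 2.26098 + 2.35142 + 22.60465 = 31.48146

$31.48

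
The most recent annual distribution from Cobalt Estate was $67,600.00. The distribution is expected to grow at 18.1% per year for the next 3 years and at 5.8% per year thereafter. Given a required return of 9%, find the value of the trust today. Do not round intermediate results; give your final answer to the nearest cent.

D_1 = 79835.60000
D_2 = 94285.84360
D_3 = 111351.58129
Terminal value at year 3: TV = D_3×(1+g_2)/(r−g_2) = 117809.97301/0.032 = 3681561.65645
P_0 = D_1/(1+r)^1 + D_2/(1+r)^2 + D_3/(1+r)^3 + TV/(1+r)^3
    = 73243.66972 + 79358.50821 + 85983.85155 + 2842841.09194 = 3081427.12142

$3081427.12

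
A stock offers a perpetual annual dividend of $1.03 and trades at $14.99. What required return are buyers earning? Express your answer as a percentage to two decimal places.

P = C/r ⇒ r = C/P = $1.03/$14.99 = 0.068712

6.87%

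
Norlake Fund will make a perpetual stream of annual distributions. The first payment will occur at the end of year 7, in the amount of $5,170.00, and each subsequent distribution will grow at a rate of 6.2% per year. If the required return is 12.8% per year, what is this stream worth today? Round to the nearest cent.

Value at end of year 6: C₁ / (r − g) = $5,170.00 / (0.128 − 0.062) = $78,333.3333
Discount to today: PV = $78,333.3333 / (1 + 0.128)^6 = $78,333.3333 / 2.059940 = $38,027.00

$38027.00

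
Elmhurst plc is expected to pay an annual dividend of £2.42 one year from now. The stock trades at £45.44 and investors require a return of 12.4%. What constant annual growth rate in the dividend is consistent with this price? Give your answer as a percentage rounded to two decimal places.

7.07%

P = D₁/(r−g) ⇒ g = r − D₁/P = 0.124 − £2.42/£45.44 = 0.070743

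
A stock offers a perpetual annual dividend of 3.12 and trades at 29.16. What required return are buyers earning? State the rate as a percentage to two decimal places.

P = C/r ⇒ r = C/P = 3.12/29.16 = 0.106996

10.70%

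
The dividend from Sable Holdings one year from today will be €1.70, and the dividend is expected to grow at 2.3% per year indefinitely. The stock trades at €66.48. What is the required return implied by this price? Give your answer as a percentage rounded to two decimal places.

4.86%

P = D₁/(r − g) ⇒ r = D₁/P + g = €1.7000/€66.48 + 0.023 = 0.025572 + 0.023 = 0.048572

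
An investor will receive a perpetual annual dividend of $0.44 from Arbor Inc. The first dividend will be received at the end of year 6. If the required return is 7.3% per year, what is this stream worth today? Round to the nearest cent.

Value at end of year 5: C / r = $0.44 / 0.073 = $6.0274
Discount to today: PV = $6.0274 / (1 + 0.073)^5 = $6.0274 / 1.422324 = $4.24

$4.24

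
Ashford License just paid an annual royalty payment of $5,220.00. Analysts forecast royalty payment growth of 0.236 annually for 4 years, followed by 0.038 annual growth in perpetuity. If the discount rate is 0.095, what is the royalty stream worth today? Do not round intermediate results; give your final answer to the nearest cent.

D_1 = 6451.92000
D_2 = 7974.57312
D_3 = 9856.57238
D_4 = 12182.72346
Terminal value at year 4: TV = D_4×(1+g_2)/(r−g_2) = 12645.66695/0.057 = 221853.80611
P_0 = D_1/(1+r)^1 + D_2/(1+r)^2 + D_3/(1+r)^3 + D_4/(1+r)^4 + TV/(1+r)^4
    = 5892.16438 + 6650.88144 + 7507.29631 + 8473.98926 + 154315.80444 = 182840.13584

$182840.14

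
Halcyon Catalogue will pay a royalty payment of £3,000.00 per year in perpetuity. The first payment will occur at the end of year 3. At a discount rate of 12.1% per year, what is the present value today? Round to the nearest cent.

Value at end of year 2: C / r = £3,000.00 / 0.121 = £24,793.3884
Discount to today: PV = £24,793.3884 / (1 + 0.121)^2 = £24,793.3884 / 1.256641 = £19,729.89

£19729.89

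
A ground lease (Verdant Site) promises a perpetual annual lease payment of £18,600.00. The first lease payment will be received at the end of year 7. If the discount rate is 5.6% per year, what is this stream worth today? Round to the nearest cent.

£239519.79

Value at end of year 6: C / r = £18,600.00 / 0.056 = £332,142.8571
Discount to today: PV = £332,142.8571 / (1 + 0.056)^6 = £332,142.8571 / 1.386703 = £239,519.79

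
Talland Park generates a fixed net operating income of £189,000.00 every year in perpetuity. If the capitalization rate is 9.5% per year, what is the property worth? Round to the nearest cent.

Level perpetuity: PV = C / r = £189,000.00 / 0.095 = £1,989,473.68

£1989473.68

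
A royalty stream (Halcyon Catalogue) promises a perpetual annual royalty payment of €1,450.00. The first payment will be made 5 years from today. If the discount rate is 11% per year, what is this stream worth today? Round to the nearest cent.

€8683.27

Value at end of year 4: C / r = €1,450.00 / 0.11 = €13,181.8182
Discount to today: PV = €13,181.8182 / (1 + 0.11)^4 = €13,181.8182 / 1.518070 = €8,683.27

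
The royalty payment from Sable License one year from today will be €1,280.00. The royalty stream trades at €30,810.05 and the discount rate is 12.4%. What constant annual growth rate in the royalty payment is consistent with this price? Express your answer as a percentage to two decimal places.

P = D₁/(r−g) ⇒ g = r − D₁/P = 0.124 − €1,280.00/€30,810.05 = 0.082455

8.25%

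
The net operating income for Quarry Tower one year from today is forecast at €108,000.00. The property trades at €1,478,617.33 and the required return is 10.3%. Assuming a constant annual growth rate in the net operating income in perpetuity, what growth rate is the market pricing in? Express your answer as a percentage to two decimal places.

P = D₁/(r−g) ⇒ g = r − D₁/P = 0.103 − €108,000.00/€1,478,617.33 = 0.029959

3.00%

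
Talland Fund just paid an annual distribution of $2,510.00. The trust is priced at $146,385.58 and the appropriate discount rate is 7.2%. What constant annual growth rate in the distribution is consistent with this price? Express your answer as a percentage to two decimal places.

5.39%

P = D₀(1+g)/(r−g) ⇒ P(r−g) = D₀(1+g) ⇒ g(P+D₀) = P·r − D₀
g = (P·r − D₀)/(P + D₀) = ($146,385.58×0.072 − $2,510.00) / ($146,385.58 + $2,510.00) = 0.053929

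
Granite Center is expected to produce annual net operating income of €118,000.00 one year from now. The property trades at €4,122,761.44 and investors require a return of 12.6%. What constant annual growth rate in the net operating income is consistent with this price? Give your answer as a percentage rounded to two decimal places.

P = D₁/(r−g) ⇒ g = r − D₁/P = 0.126 − €118,000.00/€4,122,761.44 = 0.097378

9.74%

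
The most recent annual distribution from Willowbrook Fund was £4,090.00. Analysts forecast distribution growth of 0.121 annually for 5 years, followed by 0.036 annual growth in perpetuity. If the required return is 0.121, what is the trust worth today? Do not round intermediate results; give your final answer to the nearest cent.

D_1 = 4584.89000
D_2 = 5139.66169
D_3 = 5761.56075
D_4 = 6458.70961
D_5 = 7240.21347
Terminal value at year 5: TV = D_5×(1+g_2)/(r−g_2) = 7500.86115/0.085 = 88245.42533
P_0 = D_1/(1+r)^1 + D_2/(1+r)^2 + D_3/(1+r)^3 + D_4/(1+r)^4 + D_5/(1+r)^5 + TV/(1+r)^5
    = 4090.00000 + 4090.00000 + 4090.00000 + 4090.00000 + 4090.00000 + 49849.88235 = 70299.88235

£70299.88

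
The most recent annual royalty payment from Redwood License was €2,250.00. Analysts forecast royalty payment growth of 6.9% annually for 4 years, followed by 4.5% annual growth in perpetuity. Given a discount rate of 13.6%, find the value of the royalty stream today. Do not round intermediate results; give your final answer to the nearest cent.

D_1 = 2405.25000
D_2 = 2571.21225
D_3 = 2748.62590
D_4 = 2938.28108
Terminal value at year 4: TV = D_4×(1+g_2)/(r−g_2) = 3070.50373/0.091 = 33741.79924
P_0 = D_1/(1+r)^1 + D_2/(1+r)^2 + D_3/(1+r)^3 + D_4/(1+r)^4 + TV/(1+r)^4
    = 2117.29754 + 1992.42171 + 1874.91092 + 1764.33079 + 20260.72172 = 28009.68268

€28009.68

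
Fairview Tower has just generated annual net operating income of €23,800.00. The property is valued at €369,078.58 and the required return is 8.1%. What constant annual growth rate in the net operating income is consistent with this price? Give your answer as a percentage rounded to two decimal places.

1.55%

P = D₀(1+g)/(r−g) ⇒ P(r−g) = D₀(1+g) ⇒ g(P+D₀) = P·r − D₀
g = (P·r − D₀)/(P + D₀) = (€369,078.58×0.081 − €23,800.00) / (€369,078.58 + €23,800.00) = 0.015515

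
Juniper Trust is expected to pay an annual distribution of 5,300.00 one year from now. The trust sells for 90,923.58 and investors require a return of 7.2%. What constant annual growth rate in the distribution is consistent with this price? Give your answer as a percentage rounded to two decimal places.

P = D₁/(r−g) ⇒ g = r − D₁/P = 0.072 − 5,300.00/90,923.58 = 0.013709

1.37%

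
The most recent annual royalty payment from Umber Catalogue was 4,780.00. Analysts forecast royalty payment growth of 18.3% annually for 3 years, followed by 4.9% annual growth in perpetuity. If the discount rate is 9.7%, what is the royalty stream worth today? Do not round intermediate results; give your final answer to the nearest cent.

147715.80

D_1 = 5654.74000
D_2 = 6689.55742
D_3 = 7913.74643
Terminal value at year 3: TV = D_3×(1+g_2)/(r−g_2) = 8301.52000/0.048 = 172948.33339
P_0 = D_1/(1+r)^1 + D_2/(1+r)^2 + D_3/(1+r)^3 + TV/(1+r)^3
    = 5154.73108 + 5558.83945 + 5994.62814 + 131007.60240 = 147715.80107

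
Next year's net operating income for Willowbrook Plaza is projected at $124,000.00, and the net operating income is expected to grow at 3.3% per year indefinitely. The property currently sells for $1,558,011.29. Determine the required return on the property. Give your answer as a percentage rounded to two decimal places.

P = D₁/(r − g) ⇒ r = D₁/P + g = $124,000.0000/$1,558,011.29 + 0.033 = 0.079589 + 0.033 = 0.112589

11.26%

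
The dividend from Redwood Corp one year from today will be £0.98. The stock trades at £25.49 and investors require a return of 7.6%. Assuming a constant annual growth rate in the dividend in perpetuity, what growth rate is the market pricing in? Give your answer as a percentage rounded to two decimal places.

P = D₁/(r−g) ⇒ g = r − D₁/P = 0.076 − £0.98/£25.49 = 0.037554

3.76%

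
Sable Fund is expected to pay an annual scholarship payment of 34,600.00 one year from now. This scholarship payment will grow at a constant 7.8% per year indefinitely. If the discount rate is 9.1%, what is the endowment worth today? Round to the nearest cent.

Growing perpetuity: P = D₁ / (r − g) = 34,600.0000 / (0.091 − 0.078) = 2,661,538.46

2661538.46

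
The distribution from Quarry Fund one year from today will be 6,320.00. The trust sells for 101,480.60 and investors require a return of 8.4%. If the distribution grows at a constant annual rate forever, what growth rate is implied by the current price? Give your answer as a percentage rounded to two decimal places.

2.17%

P = D₁/(r−g) ⇒ g = r − D₁/P = 0.084 − 6,320.00/101,480.60 = 0.021722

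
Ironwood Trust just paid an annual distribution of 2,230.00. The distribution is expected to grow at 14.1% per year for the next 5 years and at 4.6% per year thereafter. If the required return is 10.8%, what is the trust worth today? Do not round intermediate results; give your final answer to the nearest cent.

55755.38

D_1 = 2544.43000
D_2 = 2903.19463
D_3 = 3312.54507
D_4 = 3779.61393
D_5 = 4312.53949
Terminal value at year 5: TV = D_5×(1+g_2)/(r−g_2) = 4510.91631/0.062 = 72756.71465
P_0 = D_1/(1+r)^1 + D_2/(1+r)^2 + D_3/(1+r)^3 + D_4/(1+r)^4 + D_5/(1+r)^5 + TV/(1+r)^5
    = 2296.41697 + 2364.81206 + 2435.24419 + 2507.77402 + 2582.46404 + 43568.66755 = 55755.37882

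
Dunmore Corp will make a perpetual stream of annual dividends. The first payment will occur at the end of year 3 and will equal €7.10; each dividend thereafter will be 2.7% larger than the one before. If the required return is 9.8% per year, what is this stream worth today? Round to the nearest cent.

€82.95

Value at end of year 2: C₁ / (r − g) = €7.10 / (0.098 − 0.027) = €100.0000
Discount to today: PV = €100.0000 / (1 + 0.098)^2 = €100.0000 / 1.205604 = €82.95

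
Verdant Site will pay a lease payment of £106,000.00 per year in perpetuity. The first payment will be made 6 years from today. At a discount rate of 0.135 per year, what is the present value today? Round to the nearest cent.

Value at end of year 5: C / r = £106,000.00 / 0.135 = £785,185.1852
Discount to today: PV = £785,185.1852 / (1 + 0.135)^5 = £785,185.1852 / 1.883559 = £416,862.46

£416862.46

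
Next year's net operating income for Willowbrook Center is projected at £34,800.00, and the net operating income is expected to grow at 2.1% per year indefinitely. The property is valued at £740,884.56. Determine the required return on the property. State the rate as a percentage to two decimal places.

P = D₁/(r − g) ⇒ r = D₁/P + g = £34,800.0000/£740,884.56 + 0.021 = 0.046971 + 0.021 = 0.067971

6.80%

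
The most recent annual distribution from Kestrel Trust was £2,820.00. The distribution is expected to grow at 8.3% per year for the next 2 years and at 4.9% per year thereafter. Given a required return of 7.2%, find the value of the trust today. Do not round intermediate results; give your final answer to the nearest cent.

D_1 = 3054.06000
D_2 = 3307.54698
Terminal value at year 2: TV = D_2×(1+g_2)/(r−g_2) = 3469.61678/0.023 = 150852.90357
P_0 = D_1/(1+r)^1 + D_2/(1+r)^2 + TV/(1+r)^2
    = 2848.93657 + 2878.17006 + 131269.58221 = 136996.68884

£136996.69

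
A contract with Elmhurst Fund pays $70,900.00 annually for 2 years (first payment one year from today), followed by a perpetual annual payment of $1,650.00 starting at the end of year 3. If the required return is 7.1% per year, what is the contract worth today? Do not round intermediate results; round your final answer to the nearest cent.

PV of 2-year annuity: $70,900.00 × [1 − (1+0.071)^−2] / 0.071 = 128011.03012
Perpetuity value at year 2: $1,650.00 / 0.071 = 23239.43662
PV of perpetuity: 23239.43662 / (1+0.071)^2 = 20260.33648
Total PV = 128011.03012 + 20260.33648 = 148271.36660

$148271.37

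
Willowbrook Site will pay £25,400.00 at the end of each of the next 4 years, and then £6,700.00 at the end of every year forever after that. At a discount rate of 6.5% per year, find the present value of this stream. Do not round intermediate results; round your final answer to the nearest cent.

PV of 4-year annuity: £25,400.00 × [1 − (1+0.065)^−4] / 0.065 = 87015.28448
Perpetuity value at year 4: £6,700.00 / 0.065 = 103076.92308
PV of perpetuity: 103076.92308 / (1+0.065)^4 = 80124.07245
Total PV = 87015.28448 + 80124.07245 = 167139.35693

£167139.36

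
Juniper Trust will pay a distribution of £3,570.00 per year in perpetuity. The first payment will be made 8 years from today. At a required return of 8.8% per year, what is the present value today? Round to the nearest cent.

Value at end of year 7: C / r = £3,570.00 / 0.088 = £40,568.1818
Discount to today: PV = £40,568.1818 / (1 + 0.088)^7 = £40,568.1818 / 1.804689 = £22,479.33

£22479.33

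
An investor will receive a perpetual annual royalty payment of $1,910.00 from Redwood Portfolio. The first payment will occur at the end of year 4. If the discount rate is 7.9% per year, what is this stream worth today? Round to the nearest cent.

$19246.06

Value at end of year 3: C / r = $1,910.00 / 0.079 = $24,177.2152
Discount to today: PV = $24,177.2152 / (1 + 0.079)^3 = $24,177.2152 / 1.256216 = $19,246.06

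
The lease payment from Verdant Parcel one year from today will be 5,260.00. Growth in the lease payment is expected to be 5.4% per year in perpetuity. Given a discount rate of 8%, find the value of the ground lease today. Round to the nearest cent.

202307.69

Growing perpetuity: P = D₁ / (r − g) = 5,260.0000 / (0.08 − 0.054) = 202,307.69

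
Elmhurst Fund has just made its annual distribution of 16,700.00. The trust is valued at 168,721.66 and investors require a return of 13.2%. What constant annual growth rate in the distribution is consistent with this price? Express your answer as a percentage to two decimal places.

P = D₀(1+g)/(r−g) ⇒ P(r−g) = D₀(1+g) ⇒ g(P+D₀) = P·r − D₀
g = (P·r − D₀)/(P + D₀) = (168,721.66×0.132 − 16,700.00) / (168,721.66 + 16,700.00) = 0.030046

3.00%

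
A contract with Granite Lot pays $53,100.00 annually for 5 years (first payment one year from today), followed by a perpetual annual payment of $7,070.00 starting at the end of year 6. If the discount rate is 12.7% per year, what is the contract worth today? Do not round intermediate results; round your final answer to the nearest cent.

$218759.58

PV of 5-year annuity: $53,100.00 × [1 − (1+0.127)^−5] / 0.127 = 188140.21786
Perpetuity value at year 5: $7,070.00 / 0.127 = 55669.29134
PV of perpetuity: 55669.29134 / (1+0.127)^5 = 30619.36026
Total PV = 188140.21786 + 30619.36026 = 218759.57812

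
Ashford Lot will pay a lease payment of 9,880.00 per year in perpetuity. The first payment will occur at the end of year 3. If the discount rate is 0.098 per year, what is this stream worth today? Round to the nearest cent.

Value at end of year 2: C / r = 9,880.00 / 0.098 = 100,816.3265
Discount to today: PV = 100,816.3265 / (1 + 0.098)^2 = 100,816.3265 / 1.205604 = 83,623.09

83623.09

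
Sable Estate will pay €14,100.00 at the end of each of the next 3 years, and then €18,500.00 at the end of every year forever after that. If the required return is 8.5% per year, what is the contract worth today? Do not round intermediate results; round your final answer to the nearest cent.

€206409.36

PV of 3-year annuity: €14,100.00 × [1 − (1+0.085)^−3] / 0.085 = 36011.71544
Perpetuity value at year 3: €18,500.00 / 0.085 = 217647.05882
PV of perpetuity: 217647.05882 / (1+0.085)^3 = 170397.64495
Total PV = 36011.71544 + 170397.64495 = 206409.36039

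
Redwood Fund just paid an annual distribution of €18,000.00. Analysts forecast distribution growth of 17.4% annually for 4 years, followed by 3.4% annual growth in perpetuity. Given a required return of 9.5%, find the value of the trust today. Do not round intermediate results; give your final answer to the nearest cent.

€489119.06

D_1 = 21132.00000
D_2 = 24808.96800
D_3 = 29125.72843
D_4 = 34193.60518
Terminal value at year 4: TV = D_4×(1+g_2)/(r−g_2) = 35356.18776/0.061 = 579609.63533
P_0 = D_1/(1+r)^1 + D_2/(1+r)^2 + D_3/(1+r)^3 + D_4/(1+r)^4 + TV/(1+r)^4
    = 19298.63014 + 20690.95140 + 22183.72323 + 23784.19276 + 403161.56259 = 489119.06013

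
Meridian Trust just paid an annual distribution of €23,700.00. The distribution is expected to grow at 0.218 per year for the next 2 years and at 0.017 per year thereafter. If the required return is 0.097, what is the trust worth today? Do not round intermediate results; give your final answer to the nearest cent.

D_1 = 28866.60000
D_2 = 35159.51880
Terminal value at year 2: TV = D_2×(1+g_2)/(r−g_2) = 35757.23062/0.08 = 446965.38275
P_0 = D_1/(1+r)^1 + D_2/(1+r)^2 + TV/(1+r)^2
    = 26314.12944 + 29216.59951 + 371416.02127 = 426946.75023

€426946.75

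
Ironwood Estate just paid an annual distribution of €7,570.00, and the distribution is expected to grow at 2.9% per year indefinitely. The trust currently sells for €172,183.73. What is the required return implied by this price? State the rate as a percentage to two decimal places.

D₁ = €7,570.00 × 1.029 = €7,789.5300
P = D₁/(r − g) ⇒ r = D₁/P + g = €7,789.5300/€172,183.73 + 0.029 = 0.045240 + 0.029 = 0.074240

7.42%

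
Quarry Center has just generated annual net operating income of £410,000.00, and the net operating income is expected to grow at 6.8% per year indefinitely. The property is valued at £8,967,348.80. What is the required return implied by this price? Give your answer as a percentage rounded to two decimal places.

D₁ = £410,000.00 × 1.068 = £437,880.0000
P = D₁/(r − g) ⇒ r = D₁/P + g = £437,880.0000/£8,967,348.80 + 0.068 = 0.048830 + 0.068 = 0.116830

11.68%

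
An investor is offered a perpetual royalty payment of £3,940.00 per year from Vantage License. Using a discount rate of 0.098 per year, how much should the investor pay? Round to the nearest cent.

Level perpetuity: PV = C / r = £3,940.00 / 0.098 = £40,204.08

£40204.08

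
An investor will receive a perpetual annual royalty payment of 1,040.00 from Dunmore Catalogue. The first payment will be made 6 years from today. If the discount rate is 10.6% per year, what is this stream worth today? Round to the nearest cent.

5928.60

Value at end of year 5: C / r = 1,040.00 / 0.106 = 9,811.3208
Discount to today: PV = 9,811.3208 / (1 + 0.106)^5 = 9,811.3208 / 1.654915 = 5,928.60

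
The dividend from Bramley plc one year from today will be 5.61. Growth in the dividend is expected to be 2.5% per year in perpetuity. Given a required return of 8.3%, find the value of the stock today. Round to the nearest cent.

96.72

Growing perpetuity: P = D₁ / (r − g) = 5.6100 / (0.083 − 0.025) = 96.72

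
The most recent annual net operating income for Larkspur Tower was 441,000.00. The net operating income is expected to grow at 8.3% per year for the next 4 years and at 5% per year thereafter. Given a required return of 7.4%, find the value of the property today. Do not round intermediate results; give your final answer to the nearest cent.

D_1 = 477603.00000
D_2 = 517244.04900
D_3 = 560175.30507
D_4 = 606669.85539
Terminal value at year 4: TV = D_4×(1+g_2)/(r−g_2) = 637003.34816/0.024 = 26541806.17321
P_0 = D_1/(1+r)^1 + D_2/(1+r)^2 + D_3/(1+r)^3 + D_4/(1+r)^4 + TV/(1+r)^4
    = 444695.53073 + 448422.02959 + 452179.75609 + 455968.97193 + 19948642.52173 = 21749908.81006

21749908.81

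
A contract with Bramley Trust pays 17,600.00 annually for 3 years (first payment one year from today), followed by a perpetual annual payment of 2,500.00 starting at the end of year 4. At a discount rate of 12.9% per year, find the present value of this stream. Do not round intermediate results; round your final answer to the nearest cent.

55093.88

PV of 3-year annuity: 17,600.00 × [1 − (1+0.129)^−3] / 0.129 = 41626.94973
Perpetuity value at year 3: 2,500.00 / 0.129 = 19379.84496
PV of perpetuity: 19379.84496 / (1+0.129)^3 = 13466.92597
Total PV = 41626.94973 + 13466.92597 = 55093.87569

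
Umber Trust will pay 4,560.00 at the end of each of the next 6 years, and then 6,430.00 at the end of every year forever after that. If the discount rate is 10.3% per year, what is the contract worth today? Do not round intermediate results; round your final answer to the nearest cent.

PV of 6-year annuity: 4,560.00 × [1 − (1+0.103)^−6] / 0.103 = 19686.59950
Perpetuity value at year 6: 6,430.00 / 0.103 = 62427.18447
PV of perpetuity: 62427.18447 / (1+0.103)^6 = 34667.35227
Total PV = 19686.59950 + 34667.35227 = 54353.95178

54353.95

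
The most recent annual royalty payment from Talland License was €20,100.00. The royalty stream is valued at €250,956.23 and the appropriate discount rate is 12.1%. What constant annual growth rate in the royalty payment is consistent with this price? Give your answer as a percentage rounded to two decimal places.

3.79%

P = D₀(1+g)/(r−g) ⇒ P(r−g) = D₀(1+g) ⇒ g(P+D₀) = P·r − D₀
g = (P·r − D₀)/(P + D₀) = (€250,956.23×0.121 − €20,100.00) / (€250,956.23 + €20,100.00) = 0.037873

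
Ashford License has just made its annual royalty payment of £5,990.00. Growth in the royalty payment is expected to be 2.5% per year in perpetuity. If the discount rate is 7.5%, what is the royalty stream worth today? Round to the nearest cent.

£122795.00

D₁ = D₀ × (1 + g) = £5,990.00 × 1.025 = £6,139.7500
Growing perpetuity: P = D₁ / (r − g) = £6,139.7500 / (0.075 − 0.025) = £122,795.00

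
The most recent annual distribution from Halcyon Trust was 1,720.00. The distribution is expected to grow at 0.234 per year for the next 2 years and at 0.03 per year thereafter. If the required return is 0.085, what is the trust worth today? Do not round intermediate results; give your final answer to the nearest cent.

D_1 = 2122.48000
D_2 = 2619.14032
Terminal value at year 2: TV = D_2×(1+g_2)/(r−g_2) = 2697.71453/0.055 = 49049.35508
P_0 = D_1/(1+r)^1 + D_2/(1+r)^2 + TV/(1+r)^2
    = 1956.20276 + 2224.84259 + 41665.23399 = 45846.27935

45846.28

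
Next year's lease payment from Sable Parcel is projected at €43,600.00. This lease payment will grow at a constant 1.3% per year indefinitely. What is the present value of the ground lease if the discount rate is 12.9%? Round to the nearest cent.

€375862.07

Growing perpetuity: P = D₁ / (r − g) = €43,600.0000 / (0.129 − 0.013) = €375,862.07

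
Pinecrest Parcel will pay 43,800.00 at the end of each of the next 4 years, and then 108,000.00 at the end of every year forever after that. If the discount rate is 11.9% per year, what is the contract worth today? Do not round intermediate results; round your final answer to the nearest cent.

712153.80

PV of 4-year annuity: 43,800.00 × [1 − (1+0.119)^−4] / 0.119 = 133316.57714
Perpetuity value at year 4: 108,000.00 / 0.119 = 907563.02521
PV of perpetuity: 907563.02521 / (1+0.119)^4 = 578837.21857
Total PV = 133316.57714 + 578837.21857 = 712153.79571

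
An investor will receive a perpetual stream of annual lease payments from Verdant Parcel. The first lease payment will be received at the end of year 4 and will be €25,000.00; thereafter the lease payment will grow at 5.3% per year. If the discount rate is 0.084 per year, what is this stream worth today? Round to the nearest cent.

Value at end of year 3: C₁ / (r − g) = €25,000.00 / (0.084 − 0.053) = €806,451.6129
Discount to today: PV = €806,451.6129 / (1 + 0.084)^3 = €806,451.6129 / 1.273761 = €633,126.47

€633126.47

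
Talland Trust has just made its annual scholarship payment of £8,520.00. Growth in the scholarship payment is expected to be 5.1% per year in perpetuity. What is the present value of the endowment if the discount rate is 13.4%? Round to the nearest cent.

£107885.78

D₁ = D₀ × (1 + g) = £8,520.00 × 1.051 = £8,954.5200
Growing perpetuity: P = D₁ / (r − g) = £8,954.5200 / (0.134 − 0.051) = £107,885.78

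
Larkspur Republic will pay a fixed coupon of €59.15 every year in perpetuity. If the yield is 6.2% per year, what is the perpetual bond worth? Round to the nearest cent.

Level perpetuity: PV = C / r = €59.15 / 0.062 = €954.03

€954.03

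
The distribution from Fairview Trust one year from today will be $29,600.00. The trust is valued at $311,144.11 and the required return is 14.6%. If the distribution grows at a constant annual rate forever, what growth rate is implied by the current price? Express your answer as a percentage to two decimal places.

5.09%

P = D₁/(r−g) ⇒ g = r − D₁/P = 0.146 − $29,600.00/$311,144.11 = 0.050867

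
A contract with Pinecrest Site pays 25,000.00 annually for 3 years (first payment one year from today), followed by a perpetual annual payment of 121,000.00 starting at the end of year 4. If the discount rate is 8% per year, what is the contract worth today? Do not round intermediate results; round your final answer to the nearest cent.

PV of 3-year annuity: 25,000.00 × [1 − (1+0.08)^−3] / 0.08 = 64427.42468
Perpetuity value at year 3: 121,000.00 / 0.08 = 1512500.00000
PV of perpetuity: 1512500.00000 / (1+0.08)^3 = 1200671.26454
Total PV = 64427.42468 + 1200671.26454 = 1265098.68922

1265098.69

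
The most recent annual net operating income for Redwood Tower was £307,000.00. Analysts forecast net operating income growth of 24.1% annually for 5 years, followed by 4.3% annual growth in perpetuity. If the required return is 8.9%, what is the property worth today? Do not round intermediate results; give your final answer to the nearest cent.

£15688400.78

D_1 = 380987.00000
D_2 = 472804.86700
D_3 = 586750.83995
D_4 = 728157.79237
D_5 = 903643.82034
Terminal value at year 5: TV = D_5×(1+g_2)/(r−g_2) = 942500.50461/0.046 = 20489141.40458
P_0 = D_1/(1+r)^1 + D_2/(1+r)^2 + D_3/(1+r)^3 + D_4/(1+r)^4 + D_5/(1+r)^5 + TV/(1+r)^5
    = 349850.32140 + 398681.58756 + 454328.60437 + 517742.69791 + 590007.97806 + 13377789.58951 = 15688400.77881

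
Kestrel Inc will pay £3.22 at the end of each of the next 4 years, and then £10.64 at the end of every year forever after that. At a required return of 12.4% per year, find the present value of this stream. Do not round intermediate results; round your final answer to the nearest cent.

PV of 4-year annuity: £3.22 × [1 − (1+0.124)^−4] / 0.124 = 9.69844
Perpetuity value at year 4: £10.64 / 0.124 = 85.80645
PV of perpetuity: 85.80645 / (1+0.124)^4 = 53.75944
Total PV = 9.69844 + 53.75944 = 63.45787

£63.46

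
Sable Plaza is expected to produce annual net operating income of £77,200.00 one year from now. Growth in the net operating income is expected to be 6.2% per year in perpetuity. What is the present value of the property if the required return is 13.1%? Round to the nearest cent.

£1118840.58

Growing perpetuity: P = D₁ / (r − g) = £77,200.0000 / (0.131 − 0.062) = £1,118,840.58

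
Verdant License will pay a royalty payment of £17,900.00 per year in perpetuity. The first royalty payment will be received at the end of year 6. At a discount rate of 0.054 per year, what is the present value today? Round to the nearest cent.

Value at end of year 5: C / r = £17,900.00 / 0.054 = £331,481.4815
Discount to today: PV = £331,481.4815 / (1 + 0.054)^5 = £331,481.4815 / 1.300778 = £254,833.32

£254833.32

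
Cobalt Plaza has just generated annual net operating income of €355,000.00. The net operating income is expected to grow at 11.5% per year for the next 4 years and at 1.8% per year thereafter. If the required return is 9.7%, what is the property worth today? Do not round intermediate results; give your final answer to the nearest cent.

€6361485.74

D_1 = 395825.00000
D_2 = 441344.87500
D_3 = 492099.53563
D_4 = 548690.98222
Terminal value at year 4: TV = D_4×(1+g_2)/(r−g_2) = 558567.41990/0.079 = 7070473.66964
P_0 = D_1/(1+r)^1 + D_2/(1+r)^2 + D_3/(1+r)^3 + D_4/(1+r)^4 + TV/(1+r)^4
    = 360824.97721 + 366745.53290 + 372763.23535 + 378879.67859 + 4882272.31404 = 6361485.73810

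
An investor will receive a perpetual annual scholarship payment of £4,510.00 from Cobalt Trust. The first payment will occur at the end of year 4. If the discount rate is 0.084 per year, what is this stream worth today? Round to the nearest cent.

Value at end of year 3: C / r = £4,510.00 / 0.084 = £53,690.4762
Discount to today: PV = £53,690.4762 / (1 + 0.084)^3 = £53,690.4762 / 1.273761 = £42,151.15

£42151.15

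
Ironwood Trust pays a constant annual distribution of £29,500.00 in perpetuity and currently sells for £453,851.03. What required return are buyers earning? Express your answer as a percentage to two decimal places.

6.50%

P = C/r ⇒ r = C/P = £29,500.00/£453,851.03 = 0.064999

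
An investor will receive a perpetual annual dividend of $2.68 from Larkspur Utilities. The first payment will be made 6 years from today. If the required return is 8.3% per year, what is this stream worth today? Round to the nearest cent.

$21.67

Value at end of year 5: C / r = $2.68 / 0.083 = $32.2892
Discount to today: PV = $32.2892 / (1 + 0.083)^5 = $32.2892 / 1.489849 = $21.67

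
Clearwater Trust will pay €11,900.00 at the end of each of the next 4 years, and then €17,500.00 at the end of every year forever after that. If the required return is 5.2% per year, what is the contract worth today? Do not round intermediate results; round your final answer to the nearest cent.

PV of 4-year annuity: €11,900.00 × [1 − (1+0.052)^−4] / 0.052 = 42001.50752
Perpetuity value at year 4: €17,500.00 / 0.052 = 336538.46154
PV of perpetuity: 336538.46154 / (1+0.052)^4 = 274771.53871
Total PV = 42001.50752 + 274771.53871 = 316773.04623

€316773.05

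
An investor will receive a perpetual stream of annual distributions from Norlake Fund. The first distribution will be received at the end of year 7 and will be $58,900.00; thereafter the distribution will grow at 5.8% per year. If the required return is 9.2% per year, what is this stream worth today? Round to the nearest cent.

$1021646.26

Value at end of year 6: C₁ / (r − g) = $58,900.00 / (0.092 − 0.058) = $1,732,352.9412
Discount to today: PV = $1,732,352.9412 / (1 + 0.092)^6 = $1,732,352.9412 / 1.695649 = $1,021,646.26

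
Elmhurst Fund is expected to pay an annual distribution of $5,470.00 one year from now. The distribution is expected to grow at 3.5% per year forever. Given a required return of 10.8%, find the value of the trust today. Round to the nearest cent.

Growing perpetuity: P = D₁ / (r − g) = $5,470.0000 / (0.108 − 0.035) = $74,931.51

$74931.51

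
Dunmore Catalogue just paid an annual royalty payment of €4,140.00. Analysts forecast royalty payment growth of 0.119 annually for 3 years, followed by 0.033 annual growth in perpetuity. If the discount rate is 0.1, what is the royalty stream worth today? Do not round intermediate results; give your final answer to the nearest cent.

D_1 = 4632.66000
D_2 = 5183.94654
D_3 = 5800.83618
Terminal value at year 3: TV = D_3×(1+g_2)/(r−g_2) = 5992.26377/0.067 = 89436.77272
P_0 = D_1/(1+r)^1 + D_2/(1+r)^2 + D_3/(1+r)^3 + TV/(1+r)^3
    = 4211.50909 + 4284.25334 + 4358.25408 + 67195.17109 = 80049.18760

€80049.19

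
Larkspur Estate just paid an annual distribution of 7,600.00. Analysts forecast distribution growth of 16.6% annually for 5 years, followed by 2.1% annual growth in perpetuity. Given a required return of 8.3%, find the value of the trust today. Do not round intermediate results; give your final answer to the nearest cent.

D_1 = 8861.60000
D_2 = 10332.62560
D_3 = 12047.84145
D_4 = 14047.78313
D_5 = 16379.71513
Terminal value at year 5: TV = D_5×(1+g_2)/(r−g_2) = 16723.68915/0.062 = 269736.92174
P_0 = D_1/(1+r)^1 + D_2/(1+r)^2 + D_3/(1+r)^3 + D_4/(1+r)^4 + D_5/(1+r)^5 + TV/(1+r)^5
    = 8182.45614 + 8809.55112 + 9484.70600 + 10211.60406 + 10994.21084 + 181049.82687 = 228732.35503

228732.36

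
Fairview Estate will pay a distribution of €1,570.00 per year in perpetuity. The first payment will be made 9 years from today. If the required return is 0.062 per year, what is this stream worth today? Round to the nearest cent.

Value at end of year 8: C / r = €1,570.00 / 0.062 = €25,322.5806
Discount to today: PV = €25,322.5806 / (1 + 0.062)^8 = €25,322.5806 / 1.618066 = €15,649.91

€15649.91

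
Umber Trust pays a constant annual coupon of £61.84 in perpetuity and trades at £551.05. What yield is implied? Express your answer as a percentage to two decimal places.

P = C/r ⇒ r = C/P = £61.84/£551.05 = 0.112222

11.22%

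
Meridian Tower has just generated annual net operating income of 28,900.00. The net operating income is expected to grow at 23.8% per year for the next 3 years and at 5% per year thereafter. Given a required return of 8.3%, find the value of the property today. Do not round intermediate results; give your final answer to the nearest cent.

1487536.54

D_1 = 35778.20000
D_2 = 44293.41160
D_3 = 54835.24356
Terminal value at year 3: TV = D_3×(1+g_2)/(r−g_2) = 57577.00574/0.033 = 1744757.74966
P_0 = D_1/(1+r)^1 + D_2/(1+r)^2 + D_3/(1+r)^3 + TV/(1+r)^3
    = 33036.19575 + 37764.36781 + 43169.24040 + 1373566.73998 = 1487536.54395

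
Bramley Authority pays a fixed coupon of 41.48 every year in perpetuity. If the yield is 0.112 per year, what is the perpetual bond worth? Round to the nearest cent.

Level perpetuity: PV = C / r = 41.48 / 0.112 = 370.36

370.36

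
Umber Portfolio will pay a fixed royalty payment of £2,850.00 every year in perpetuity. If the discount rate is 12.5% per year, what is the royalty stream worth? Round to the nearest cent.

Level perpetuity: PV = C / r = £2,850.00 / 0.125 = £22,800.00

£22800.00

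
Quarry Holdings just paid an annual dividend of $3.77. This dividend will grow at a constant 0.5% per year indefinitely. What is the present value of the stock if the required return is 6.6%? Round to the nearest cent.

$62.11

D₁ = D₀ × (1 + g) = $3.77 × 1.005 = $3.7889
Growing perpetuity: P = D₁ / (r − g) = $3.7889 / (0.066 − 0.005) = $62.11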